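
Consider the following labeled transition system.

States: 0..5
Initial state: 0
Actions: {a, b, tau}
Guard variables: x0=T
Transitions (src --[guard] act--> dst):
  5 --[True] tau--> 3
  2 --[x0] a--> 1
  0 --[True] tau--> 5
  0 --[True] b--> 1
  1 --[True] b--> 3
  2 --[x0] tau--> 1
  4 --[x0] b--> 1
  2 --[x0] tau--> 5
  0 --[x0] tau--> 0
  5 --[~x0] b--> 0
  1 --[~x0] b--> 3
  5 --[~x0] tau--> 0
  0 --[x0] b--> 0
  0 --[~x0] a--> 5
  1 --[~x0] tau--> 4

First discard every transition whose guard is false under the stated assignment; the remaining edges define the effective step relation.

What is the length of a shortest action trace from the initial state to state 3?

Answer: 2

Analysis:
Layered search for 3:
  Layer 0: {0}
  Layer 1: {1,5}
  Layer 2: {3}
3 enters at depth 2; path b·b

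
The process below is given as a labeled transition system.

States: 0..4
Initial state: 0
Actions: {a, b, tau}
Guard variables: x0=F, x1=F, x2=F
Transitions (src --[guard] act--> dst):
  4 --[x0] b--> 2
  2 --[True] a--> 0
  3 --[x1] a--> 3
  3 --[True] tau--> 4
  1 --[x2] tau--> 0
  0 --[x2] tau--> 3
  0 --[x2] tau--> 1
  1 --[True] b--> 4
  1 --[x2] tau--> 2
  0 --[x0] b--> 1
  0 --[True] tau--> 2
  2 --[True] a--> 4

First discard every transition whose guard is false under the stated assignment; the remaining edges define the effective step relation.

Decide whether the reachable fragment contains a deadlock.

Reach set: {0,2,4}
  0: tau→2  [1 exit(s)]
  2: a→0  a→4  [2 exit(s)]
  4: ∅  [deadlock]
Path to 4: tau·a

Answer: DEADLOCK at state 4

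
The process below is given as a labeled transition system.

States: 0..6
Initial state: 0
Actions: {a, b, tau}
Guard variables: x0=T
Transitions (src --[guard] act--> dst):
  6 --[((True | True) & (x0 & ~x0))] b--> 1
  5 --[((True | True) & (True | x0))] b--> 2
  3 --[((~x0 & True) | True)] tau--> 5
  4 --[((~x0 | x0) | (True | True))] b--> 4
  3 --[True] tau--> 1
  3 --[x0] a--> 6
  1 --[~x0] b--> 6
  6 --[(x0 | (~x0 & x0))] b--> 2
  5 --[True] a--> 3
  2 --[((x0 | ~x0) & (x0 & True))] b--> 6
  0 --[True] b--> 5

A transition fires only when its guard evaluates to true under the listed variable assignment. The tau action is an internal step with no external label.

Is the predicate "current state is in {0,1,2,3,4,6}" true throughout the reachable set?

Answer: INVARIANT VIOLATED at state 5

Trace:
Safe = {0,1,2,3,4,6}
R = {0,1,2,3,5,6}
  0: ok
  1: ok
  2: ok
  3: ok
  5: VIOLATES
  6: ok
reach 5 via b — violates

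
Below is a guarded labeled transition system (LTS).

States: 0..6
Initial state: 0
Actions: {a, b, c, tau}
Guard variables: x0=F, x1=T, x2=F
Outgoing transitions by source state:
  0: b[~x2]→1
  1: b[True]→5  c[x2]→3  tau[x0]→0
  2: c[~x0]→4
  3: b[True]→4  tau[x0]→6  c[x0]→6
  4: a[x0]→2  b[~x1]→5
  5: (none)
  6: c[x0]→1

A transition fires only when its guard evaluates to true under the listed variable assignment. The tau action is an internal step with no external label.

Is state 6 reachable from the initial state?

Answer: UNREACHABLE

Trace:
Guard filter leaves 4 enabled edge(s).
depth 0: {0}
depth 1: {1}  cumulative {0,1}
depth 2: {5}  cumulative {0,1,5}
Reach set: {0,1,5}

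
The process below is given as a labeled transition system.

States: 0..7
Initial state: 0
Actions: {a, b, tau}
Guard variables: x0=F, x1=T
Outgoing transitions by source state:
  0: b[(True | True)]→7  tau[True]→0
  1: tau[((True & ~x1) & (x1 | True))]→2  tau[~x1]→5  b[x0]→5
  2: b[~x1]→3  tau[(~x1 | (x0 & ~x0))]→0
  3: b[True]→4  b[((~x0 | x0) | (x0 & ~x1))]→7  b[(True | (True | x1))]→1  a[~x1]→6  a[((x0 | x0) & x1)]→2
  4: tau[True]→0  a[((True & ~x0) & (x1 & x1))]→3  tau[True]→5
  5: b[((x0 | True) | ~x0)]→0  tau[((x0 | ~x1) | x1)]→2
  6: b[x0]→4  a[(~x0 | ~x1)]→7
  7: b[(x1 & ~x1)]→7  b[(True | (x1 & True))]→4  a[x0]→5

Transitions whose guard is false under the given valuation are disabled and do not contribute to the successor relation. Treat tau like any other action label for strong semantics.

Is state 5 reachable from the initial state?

Answer: REACHABLE

Analysis:
12 transition(s) survive guard evaluation.
Layer 0: {0}
Layer 1: {7}  cumulative {0,7}
Layer 2: {4}  cumulative {0,4,7}
Layer 3: {3,5}  cumulative {0,3,4,5,7}
Layer 4: {1,2}  cumulative {0,1,2,3,4,5,7}
R = {0,1,2,3,4,5,7}
trace reaching 5: b·b·tau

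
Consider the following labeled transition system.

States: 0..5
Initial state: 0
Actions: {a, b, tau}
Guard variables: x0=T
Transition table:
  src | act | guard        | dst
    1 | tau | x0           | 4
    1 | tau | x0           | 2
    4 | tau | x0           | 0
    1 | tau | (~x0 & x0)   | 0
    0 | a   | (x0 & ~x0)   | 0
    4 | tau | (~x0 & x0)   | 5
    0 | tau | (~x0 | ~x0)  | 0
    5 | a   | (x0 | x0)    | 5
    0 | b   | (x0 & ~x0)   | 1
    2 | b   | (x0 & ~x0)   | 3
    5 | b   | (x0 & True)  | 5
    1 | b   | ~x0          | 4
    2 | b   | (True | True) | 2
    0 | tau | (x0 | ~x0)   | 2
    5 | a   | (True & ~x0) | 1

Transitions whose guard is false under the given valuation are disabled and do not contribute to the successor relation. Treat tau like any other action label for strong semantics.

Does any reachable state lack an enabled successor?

Reach set: {0,2}
  0: tau→2  [1 exit(s)]
  2: b→2  [1 exit(s)]

Answer: DEADLOCK-FREE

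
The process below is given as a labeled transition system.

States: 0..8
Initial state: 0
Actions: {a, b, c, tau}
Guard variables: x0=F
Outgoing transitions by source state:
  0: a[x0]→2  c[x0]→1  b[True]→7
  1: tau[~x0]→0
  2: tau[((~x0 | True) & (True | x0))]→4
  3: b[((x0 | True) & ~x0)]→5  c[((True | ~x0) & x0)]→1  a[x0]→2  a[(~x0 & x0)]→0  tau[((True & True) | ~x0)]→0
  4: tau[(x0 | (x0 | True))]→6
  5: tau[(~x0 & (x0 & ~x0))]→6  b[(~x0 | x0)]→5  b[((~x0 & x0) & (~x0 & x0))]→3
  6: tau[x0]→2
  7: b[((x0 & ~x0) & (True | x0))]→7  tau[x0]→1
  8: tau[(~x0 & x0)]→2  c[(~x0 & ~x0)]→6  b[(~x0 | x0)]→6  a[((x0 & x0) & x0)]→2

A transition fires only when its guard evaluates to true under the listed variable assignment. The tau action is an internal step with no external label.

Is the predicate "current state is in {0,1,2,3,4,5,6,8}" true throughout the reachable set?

Inv-set: {0,1,2,3,4,5,6,8}
R = {0,7}
  0: ✓
  7: VIOLATES
witness against invariant: b → 7

Answer: INVARIANT VIOLATED at state 7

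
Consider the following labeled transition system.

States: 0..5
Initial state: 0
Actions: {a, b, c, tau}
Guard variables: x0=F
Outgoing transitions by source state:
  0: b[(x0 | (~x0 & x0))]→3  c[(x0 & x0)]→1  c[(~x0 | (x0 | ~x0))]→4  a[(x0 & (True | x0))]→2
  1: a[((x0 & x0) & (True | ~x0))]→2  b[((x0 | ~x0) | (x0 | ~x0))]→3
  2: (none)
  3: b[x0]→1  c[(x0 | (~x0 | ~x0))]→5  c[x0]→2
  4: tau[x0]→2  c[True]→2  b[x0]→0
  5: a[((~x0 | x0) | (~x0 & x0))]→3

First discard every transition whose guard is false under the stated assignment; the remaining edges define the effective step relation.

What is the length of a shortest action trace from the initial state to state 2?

Layered search for 2:
  L0 = {0}
  L1 = {4}
  L2 = {2}
2 enters at depth 2; path c·c

Answer: 2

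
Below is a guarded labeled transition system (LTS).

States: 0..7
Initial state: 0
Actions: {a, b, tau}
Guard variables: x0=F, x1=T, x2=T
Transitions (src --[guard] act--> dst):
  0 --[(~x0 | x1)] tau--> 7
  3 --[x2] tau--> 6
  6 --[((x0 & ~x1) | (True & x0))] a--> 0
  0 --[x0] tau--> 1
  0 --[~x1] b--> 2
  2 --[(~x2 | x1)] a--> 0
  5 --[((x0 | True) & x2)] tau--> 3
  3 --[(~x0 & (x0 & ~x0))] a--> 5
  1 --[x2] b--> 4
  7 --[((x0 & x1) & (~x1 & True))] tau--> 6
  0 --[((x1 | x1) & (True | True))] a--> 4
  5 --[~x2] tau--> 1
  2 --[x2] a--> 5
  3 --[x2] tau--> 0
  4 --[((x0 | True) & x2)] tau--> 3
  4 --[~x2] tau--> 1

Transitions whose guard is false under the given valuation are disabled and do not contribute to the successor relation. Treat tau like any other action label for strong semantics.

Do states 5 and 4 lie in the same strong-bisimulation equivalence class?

Answer: BISIMILAR

Working:
Refine partition for ~:
  round 0: {{0,1,2,3,4,5,6,7}}
  round 1: {{0},{1},{2},{3,4,5},{6,7}}
  round 2: {{0},{1},{2},{3},{4,5},{6,7}}
Fixed point at round 3; 6 class(es).
5∈{4,5}, 4∈{4,5}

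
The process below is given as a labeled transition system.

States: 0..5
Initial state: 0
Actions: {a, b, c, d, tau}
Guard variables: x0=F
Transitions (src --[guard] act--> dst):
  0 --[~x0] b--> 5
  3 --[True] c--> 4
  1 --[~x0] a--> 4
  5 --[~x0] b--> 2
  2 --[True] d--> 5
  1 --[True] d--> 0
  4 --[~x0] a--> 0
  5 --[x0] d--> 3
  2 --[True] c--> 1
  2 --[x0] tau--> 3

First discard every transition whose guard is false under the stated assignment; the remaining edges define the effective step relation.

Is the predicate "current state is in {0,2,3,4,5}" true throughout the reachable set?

Answer: INVARIANT VIOLATED at state 1

Working:
Allowed set {0,2,3,4,5}
Reachable = {0,1,2,4,5}
  0: safe
  1: VIOLATES
  2: safe
  4: safe
  5: safe
witness against invariant: b·b·c → 1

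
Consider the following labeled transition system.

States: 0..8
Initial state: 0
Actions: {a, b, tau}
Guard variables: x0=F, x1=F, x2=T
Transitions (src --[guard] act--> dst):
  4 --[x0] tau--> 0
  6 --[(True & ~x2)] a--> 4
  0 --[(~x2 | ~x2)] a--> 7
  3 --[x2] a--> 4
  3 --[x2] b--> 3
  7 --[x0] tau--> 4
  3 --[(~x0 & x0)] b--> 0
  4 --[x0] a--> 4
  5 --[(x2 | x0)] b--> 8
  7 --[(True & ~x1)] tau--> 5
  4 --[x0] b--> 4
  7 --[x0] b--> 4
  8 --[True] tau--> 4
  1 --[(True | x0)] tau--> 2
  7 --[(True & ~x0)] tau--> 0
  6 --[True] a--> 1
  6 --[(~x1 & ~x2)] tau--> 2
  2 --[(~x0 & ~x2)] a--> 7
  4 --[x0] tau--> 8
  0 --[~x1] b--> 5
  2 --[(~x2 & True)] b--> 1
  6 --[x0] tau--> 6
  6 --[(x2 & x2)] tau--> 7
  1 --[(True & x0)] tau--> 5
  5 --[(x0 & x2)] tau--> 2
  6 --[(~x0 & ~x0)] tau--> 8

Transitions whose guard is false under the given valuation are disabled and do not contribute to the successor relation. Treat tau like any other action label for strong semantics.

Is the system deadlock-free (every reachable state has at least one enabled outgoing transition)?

Answer: DEADLOCK at state 4

Analysis:
Reach set: {0,4,5,8}
  0: b→5  [deg 1]
  4: ∅  [STUCK]
  5: b→8  [deg 1]
  8: tau→4  [deg 1]
trace reaching 4: b·b·tau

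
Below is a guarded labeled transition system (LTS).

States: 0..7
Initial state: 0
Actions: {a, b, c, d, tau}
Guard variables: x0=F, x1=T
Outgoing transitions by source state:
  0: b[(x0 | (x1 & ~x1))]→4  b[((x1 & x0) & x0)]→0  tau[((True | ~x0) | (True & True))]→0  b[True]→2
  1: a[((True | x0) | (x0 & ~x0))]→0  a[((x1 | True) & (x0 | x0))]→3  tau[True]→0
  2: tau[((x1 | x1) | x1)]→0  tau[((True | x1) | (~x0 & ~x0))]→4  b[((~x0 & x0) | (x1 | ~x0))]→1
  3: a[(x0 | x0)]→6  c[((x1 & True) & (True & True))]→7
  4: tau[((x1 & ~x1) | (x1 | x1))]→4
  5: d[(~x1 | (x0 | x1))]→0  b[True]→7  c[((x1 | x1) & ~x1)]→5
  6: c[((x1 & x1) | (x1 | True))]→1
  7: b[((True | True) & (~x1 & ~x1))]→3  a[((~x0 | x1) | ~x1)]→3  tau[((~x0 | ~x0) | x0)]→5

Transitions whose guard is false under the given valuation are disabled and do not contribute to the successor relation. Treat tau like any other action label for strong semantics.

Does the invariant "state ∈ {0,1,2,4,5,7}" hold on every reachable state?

Allowed set {0,1,2,4,5,7}
Reach set: {0,1,2,4}
  0: ✓
  1: ✓
  2: ✓
  4: ✓

Answer: INVARIANT HOLDS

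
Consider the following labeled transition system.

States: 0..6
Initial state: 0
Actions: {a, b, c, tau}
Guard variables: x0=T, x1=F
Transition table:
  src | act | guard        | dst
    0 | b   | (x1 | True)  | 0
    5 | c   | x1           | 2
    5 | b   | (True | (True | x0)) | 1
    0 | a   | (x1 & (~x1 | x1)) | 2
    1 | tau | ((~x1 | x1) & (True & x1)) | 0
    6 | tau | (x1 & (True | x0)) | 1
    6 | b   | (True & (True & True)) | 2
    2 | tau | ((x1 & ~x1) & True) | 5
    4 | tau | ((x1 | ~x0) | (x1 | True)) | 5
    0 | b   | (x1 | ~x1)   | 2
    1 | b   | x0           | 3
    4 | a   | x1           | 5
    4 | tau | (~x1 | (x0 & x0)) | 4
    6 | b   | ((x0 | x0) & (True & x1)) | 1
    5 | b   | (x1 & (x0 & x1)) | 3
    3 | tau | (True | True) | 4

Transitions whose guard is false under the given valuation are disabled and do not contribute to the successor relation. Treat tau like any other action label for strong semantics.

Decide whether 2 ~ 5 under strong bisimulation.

Bisimulation quotient by refinement:
  P[0] = {{0,1,2,3,4,5,6}}
  P[1] = {{0,1,5,6},{2},{3,4}}
  P[2] = {{0},{1},{2},{3},{4},{5},{6}}
7 equivalence class(es) (converged in 3)
[2]={2}  [5]={5}

Answer: NOT BISIMILAR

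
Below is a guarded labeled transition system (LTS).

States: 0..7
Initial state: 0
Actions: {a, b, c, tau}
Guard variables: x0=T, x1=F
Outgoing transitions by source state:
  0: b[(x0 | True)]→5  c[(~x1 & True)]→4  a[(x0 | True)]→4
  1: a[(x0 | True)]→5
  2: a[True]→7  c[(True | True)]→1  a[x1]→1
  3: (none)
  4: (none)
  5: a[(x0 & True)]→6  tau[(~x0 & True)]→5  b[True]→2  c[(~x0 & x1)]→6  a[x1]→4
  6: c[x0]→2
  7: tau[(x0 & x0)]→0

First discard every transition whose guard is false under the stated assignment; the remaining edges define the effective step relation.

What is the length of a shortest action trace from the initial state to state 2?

Answer: 2

Analysis:
BFS to 2:
  L0 = {0}
  L1 = {4,5}
  L2 = {2,6}
first hit 2 at d=2 via b·b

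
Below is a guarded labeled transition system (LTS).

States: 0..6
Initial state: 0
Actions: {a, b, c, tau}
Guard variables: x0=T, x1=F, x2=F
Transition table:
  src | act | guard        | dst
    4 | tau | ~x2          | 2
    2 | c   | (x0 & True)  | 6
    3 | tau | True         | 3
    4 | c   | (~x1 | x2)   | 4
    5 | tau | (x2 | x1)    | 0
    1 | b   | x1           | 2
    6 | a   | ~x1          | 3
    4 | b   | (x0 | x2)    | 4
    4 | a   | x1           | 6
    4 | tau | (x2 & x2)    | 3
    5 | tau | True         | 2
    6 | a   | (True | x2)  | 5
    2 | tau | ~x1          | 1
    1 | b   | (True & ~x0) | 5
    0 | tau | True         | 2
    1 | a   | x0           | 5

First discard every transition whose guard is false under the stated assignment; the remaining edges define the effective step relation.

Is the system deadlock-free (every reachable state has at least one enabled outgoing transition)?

R = {0,1,2,3,5,6}
  0: tau→2  [deg 1]
  1: a→5  [deg 1]
  2: c→6  tau→1  [deg 2]
  3: tau→3  [deg 1]
  5: tau→2  [deg 1]
  6: a→3  a→5  [deg 2]

Answer: DEADLOCK-FREE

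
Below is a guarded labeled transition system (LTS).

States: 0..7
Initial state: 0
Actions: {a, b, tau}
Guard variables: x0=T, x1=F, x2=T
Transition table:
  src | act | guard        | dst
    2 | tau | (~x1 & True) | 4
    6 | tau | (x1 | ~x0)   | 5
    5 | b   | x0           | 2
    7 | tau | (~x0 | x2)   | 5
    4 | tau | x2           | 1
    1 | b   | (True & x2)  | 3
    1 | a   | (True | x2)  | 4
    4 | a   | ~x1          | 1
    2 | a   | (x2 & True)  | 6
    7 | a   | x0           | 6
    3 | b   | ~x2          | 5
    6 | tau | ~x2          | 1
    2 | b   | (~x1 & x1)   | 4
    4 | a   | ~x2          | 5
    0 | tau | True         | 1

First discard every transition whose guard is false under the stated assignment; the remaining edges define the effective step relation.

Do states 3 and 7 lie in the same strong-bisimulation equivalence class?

Refine partition for ~:
  round 0: {{0,1,2,3,4,5,6,7}}
  round 1: {{0},{1},{2,4,7},{3,6},{5}}
  round 2: {{0},{1},{2},{3,6},{4},{5},{7}}
Fixed point at round 3; 7 class(es).
3∈{3,6}, 7∈{7}

Answer: NOT BISIMILAR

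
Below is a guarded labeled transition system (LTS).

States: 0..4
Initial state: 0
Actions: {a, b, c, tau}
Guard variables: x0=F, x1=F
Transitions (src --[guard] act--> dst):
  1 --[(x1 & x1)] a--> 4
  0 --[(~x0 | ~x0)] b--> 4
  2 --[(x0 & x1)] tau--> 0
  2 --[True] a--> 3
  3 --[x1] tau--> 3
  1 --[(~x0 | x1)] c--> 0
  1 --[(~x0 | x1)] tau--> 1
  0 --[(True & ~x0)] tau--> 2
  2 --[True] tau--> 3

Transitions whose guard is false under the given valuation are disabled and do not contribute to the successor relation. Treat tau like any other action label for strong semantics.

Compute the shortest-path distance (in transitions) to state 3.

Layered search for 3:
  L0 = {0}
  L1 = {2,4}
  L2 = {3}
3 enters at depth 2; path tau·a

Answer: 2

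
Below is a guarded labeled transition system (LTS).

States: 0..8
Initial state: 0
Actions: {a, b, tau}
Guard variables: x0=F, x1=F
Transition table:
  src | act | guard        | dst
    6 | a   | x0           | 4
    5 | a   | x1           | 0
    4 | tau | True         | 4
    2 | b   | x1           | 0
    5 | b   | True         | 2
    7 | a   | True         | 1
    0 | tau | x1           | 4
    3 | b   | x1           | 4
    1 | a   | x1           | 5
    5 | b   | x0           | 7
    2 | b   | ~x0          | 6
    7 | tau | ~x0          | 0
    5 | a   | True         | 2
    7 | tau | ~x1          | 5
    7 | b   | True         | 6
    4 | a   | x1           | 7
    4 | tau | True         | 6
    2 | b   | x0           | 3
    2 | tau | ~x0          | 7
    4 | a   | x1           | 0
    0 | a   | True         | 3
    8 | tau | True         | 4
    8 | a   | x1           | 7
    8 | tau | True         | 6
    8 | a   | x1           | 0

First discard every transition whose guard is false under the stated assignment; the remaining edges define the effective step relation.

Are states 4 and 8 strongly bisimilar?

Answer: BISIMILAR

Working:
Refine partition for ~:
  π0 = {{0,1,2,3,4,5,6,7,8}}
  π1 = {{0},{1,3,6},{2},{4,8},{5},{7}}
Fixed point at round 2; 6 class(es).
[4]={4,8}  [8]={4,8}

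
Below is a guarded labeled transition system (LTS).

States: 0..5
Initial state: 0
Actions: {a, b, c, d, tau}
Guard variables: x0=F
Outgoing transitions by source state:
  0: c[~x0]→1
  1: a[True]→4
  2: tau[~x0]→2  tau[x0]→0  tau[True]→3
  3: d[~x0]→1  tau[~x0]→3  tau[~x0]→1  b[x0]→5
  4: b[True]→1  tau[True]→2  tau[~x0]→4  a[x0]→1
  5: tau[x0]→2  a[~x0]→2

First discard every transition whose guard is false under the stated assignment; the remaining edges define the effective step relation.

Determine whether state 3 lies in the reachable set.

Answer: REACHABLE

Analysis:
Guard filter leaves 11 enabled edge(s).
L0 = {0}
L1 = {1}  cumulative {0,1}
L2 = {4}  cumulative {0,1,4}
L3 = {2}  cumulative {0,1,2,4}
L4 = {3}  cumulative {0,1,2,3,4}
Reachable = {0,1,2,3,4}
trace reaching 3: c·a·tau·tau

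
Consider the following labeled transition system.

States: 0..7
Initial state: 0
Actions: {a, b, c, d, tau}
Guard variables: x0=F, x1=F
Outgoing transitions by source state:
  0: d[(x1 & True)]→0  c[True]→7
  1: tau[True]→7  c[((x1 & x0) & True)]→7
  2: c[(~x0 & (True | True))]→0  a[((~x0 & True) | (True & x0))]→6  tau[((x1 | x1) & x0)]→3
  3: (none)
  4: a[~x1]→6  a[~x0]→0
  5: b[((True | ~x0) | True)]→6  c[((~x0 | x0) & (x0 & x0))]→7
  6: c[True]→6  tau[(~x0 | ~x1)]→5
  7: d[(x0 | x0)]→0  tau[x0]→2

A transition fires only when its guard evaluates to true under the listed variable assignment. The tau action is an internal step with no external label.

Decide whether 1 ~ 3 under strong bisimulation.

Refine partition for ~:
  π0 = {{0,1,2,3,4,5,6,7}}
  π1 = {{0},{1},{2},{3,7},{4},{5},{6}}
7 equivalence class(es) (converged in 2)
1∈{1}, 3∈{3,7}

Answer: NOT BISIMILAR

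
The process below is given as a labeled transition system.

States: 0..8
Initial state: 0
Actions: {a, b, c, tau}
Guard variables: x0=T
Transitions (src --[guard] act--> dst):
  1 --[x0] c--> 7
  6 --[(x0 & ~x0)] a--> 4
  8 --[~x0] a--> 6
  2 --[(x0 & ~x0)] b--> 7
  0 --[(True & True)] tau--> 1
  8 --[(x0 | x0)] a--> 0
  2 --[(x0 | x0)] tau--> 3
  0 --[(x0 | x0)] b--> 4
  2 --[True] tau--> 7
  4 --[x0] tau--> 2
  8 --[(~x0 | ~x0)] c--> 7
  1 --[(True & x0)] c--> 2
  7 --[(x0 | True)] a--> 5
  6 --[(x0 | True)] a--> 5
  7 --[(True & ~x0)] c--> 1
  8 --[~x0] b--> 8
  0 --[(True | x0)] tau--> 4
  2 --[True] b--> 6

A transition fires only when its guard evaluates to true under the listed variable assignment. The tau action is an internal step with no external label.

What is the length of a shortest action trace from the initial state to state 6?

Breadth-first toward 6:
  depth 0: {0}
  depth 1: {1,4}
  depth 2: {2,7}
  depth 3: {3,5,6}
6 enters at depth 3; path b·tau·b

Answer: 3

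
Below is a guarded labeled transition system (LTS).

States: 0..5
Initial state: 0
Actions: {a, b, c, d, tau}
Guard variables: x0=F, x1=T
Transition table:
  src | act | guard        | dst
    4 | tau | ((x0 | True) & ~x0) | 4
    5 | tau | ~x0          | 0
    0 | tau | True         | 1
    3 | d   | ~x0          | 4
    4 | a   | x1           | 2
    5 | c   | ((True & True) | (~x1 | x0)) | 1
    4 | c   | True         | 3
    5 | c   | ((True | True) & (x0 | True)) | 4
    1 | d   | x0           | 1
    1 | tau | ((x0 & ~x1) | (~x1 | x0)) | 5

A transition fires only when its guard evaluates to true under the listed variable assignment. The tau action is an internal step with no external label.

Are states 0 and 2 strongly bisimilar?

Answer: NOT BISIMILAR

Analysis:
Compute ~ classes (split until stable):
  P[0] = {{0,1,2,3,4,5}}
  P[1] = {{0},{1,2},{3},{4},{5}}
stable after 2 split(s): 5 block(s)
[0]={0}  [2]={1,2}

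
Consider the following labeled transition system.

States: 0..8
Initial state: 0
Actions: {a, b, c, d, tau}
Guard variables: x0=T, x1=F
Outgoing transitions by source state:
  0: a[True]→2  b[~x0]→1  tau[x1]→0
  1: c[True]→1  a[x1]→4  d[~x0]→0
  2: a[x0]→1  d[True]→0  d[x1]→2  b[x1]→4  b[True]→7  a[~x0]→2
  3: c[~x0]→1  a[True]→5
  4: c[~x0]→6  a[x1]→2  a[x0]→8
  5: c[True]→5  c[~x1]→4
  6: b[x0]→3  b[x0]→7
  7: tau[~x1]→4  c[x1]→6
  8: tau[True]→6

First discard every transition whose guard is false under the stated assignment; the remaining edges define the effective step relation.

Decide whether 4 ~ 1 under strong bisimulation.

Answer: NOT BISIMILAR

Analysis:
Compute ~ classes (split until stable):
  round 0: {{0,1,2,3,4,5,6,7,8}}
  round 1: {{0,3,4},{1,5},{2},{6},{7,8}}
  round 2: {{0},{1},{2},{3},{4},{5},{6},{7},{8}}
stable after 3 split(s): 9 block(s)
4∈{4}, 1∈{1}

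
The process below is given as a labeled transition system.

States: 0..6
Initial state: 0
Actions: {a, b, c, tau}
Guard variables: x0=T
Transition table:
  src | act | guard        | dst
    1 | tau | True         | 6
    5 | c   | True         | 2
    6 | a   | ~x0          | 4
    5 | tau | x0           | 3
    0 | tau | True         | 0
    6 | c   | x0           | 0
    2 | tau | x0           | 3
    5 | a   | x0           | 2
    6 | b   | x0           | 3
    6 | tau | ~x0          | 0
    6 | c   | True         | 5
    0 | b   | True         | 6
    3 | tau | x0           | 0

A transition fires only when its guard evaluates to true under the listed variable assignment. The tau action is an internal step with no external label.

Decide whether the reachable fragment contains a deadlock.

Answer: DEADLOCK-FREE

Analysis:
R = {0,2,3,5,6}
  0: b→6  tau→0  [deg 2]
  2: tau→3  [deg 1]
  3: tau→0  [deg 1]
  5: a→2  c→2  tau→3  [deg 3]
  6: b→3  c→0  c→5  [deg 3]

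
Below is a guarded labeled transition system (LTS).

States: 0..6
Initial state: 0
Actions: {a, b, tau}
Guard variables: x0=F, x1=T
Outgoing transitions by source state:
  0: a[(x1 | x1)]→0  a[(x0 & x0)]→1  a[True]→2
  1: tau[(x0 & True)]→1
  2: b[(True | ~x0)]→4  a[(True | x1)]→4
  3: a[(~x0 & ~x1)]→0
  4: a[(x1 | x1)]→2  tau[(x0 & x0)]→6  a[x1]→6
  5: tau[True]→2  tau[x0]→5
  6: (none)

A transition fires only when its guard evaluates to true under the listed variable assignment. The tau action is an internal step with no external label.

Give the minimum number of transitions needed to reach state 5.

Answer: UNREACHABLE

Analysis:
Breadth-first toward 5:
  Layer 0: {0}
  Layer 1: {2}
  Layer 2: {4}
  Layer 3: {6}
5 never appears.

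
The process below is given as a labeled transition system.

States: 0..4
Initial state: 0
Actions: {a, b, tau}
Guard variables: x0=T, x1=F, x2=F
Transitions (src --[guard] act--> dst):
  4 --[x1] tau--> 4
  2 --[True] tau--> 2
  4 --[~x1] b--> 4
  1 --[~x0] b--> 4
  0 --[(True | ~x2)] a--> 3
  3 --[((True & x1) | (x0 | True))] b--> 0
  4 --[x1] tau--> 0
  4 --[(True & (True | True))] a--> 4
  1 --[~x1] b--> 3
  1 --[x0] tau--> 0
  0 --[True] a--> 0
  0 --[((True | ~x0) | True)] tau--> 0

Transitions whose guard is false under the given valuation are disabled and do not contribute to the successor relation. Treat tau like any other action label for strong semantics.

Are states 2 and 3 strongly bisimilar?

Bisimulation quotient by refinement:
  round 0: {{0,1,2,3,4}}
  round 1: {{0},{1},{2},{3},{4}}
stable after 2 split(s): 5 block(s)
[2]={2}  [3]={3}

Answer: NOT BISIMILAR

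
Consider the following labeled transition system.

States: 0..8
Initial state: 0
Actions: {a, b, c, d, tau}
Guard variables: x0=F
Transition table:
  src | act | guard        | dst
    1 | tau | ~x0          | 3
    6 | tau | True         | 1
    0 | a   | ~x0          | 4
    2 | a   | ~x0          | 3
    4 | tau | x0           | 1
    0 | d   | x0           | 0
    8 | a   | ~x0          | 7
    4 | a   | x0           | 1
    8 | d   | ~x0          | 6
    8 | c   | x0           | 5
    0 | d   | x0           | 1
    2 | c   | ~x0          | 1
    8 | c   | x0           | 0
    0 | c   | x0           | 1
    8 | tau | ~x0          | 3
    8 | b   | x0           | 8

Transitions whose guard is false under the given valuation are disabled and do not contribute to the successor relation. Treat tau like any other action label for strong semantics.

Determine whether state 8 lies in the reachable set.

After dropping false guards: 8 live edges.
Layer 0: {0}
Layer 1: {4}  cumulative {0,4}
R = {0,4}

Answer: UNREACHABLE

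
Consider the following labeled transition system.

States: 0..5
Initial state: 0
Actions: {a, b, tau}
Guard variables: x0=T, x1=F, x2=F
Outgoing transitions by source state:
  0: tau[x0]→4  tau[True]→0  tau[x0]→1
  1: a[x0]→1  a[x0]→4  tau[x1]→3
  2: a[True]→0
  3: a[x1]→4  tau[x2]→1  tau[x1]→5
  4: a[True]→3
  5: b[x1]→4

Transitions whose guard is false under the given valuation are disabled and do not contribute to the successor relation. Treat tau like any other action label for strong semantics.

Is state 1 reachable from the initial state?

7 transition(s) survive guard evaluation.
depth 0: {0}
depth 1: {1,4}  cumulative {0,1,4}
depth 2: {3}  cumulative {0,1,3,4}
Reach set: {0,1,3,4}
Path to 1: tau

Answer: REACHABLE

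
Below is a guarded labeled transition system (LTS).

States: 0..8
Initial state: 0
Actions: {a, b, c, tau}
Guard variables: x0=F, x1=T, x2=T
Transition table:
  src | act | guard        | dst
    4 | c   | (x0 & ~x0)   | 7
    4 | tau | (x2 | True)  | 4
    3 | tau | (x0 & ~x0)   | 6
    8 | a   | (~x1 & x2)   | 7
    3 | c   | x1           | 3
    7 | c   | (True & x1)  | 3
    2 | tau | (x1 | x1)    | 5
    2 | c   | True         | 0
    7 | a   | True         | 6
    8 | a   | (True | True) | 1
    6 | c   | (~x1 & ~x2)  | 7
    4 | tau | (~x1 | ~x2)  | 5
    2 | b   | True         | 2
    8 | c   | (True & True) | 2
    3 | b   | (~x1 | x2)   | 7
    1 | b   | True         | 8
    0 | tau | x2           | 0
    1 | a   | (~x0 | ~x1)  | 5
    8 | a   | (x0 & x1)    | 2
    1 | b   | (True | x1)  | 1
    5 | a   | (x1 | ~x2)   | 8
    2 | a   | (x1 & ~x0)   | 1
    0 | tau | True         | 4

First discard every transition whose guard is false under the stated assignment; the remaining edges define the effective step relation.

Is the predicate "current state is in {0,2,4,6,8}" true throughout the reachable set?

Allowed set {0,2,4,6,8}
R = {0,4}
  0: ✓
  4: ✓

Answer: INVARIANT HOLDS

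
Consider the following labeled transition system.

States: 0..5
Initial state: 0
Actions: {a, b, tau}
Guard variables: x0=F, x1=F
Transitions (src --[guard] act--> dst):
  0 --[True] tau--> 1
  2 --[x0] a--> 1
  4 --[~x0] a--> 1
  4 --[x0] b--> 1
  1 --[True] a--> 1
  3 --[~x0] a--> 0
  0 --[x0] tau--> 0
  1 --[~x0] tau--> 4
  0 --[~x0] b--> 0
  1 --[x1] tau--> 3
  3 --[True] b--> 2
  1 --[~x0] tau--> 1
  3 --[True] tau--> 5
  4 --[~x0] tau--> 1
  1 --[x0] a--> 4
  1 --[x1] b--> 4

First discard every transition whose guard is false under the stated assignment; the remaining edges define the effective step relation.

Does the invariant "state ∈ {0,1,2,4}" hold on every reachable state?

Safe = {0,1,2,4}
Reachable = {0,1,4}
  0: safe
  1: safe
  4: safe

Answer: INVARIANT HOLDS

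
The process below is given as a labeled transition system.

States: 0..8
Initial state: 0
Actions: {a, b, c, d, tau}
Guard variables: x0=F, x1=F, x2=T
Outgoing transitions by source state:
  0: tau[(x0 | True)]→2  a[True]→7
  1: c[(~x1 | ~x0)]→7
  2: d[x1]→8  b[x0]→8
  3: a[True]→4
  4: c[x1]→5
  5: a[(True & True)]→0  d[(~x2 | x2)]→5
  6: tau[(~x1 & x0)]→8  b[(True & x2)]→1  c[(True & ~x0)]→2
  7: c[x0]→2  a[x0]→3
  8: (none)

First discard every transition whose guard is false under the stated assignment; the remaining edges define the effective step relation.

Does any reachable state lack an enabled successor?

Reachable = {0,2,7}
  0: a→7  tau→2  [deg 2]
  2: ∅  [deadlock]
  7: ∅  [deadlock]
Path to 2: tau

Answer: DEADLOCK at state 2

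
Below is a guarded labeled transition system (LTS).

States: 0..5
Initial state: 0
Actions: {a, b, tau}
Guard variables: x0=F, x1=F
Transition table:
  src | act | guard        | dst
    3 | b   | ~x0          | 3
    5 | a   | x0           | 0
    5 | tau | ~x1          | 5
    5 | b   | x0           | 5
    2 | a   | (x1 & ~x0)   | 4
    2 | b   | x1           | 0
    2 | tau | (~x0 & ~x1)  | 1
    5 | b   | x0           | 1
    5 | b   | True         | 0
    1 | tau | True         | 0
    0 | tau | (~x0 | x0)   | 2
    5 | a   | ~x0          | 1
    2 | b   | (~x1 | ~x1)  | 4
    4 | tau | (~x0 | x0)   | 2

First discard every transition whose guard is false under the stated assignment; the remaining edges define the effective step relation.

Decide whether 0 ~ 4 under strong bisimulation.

Bisimulation quotient by refinement:
  round 0: {{0,1,2,3,4,5}}
  round 1: {{0,1,4},{2},{3},{5}}
  round 2: {{0,4},{1},{2},{3},{5}}
stable after 3 split(s): 5 block(s)
class of 0: {0,4}; class of 4: {0,4}

Answer: BISIMILAR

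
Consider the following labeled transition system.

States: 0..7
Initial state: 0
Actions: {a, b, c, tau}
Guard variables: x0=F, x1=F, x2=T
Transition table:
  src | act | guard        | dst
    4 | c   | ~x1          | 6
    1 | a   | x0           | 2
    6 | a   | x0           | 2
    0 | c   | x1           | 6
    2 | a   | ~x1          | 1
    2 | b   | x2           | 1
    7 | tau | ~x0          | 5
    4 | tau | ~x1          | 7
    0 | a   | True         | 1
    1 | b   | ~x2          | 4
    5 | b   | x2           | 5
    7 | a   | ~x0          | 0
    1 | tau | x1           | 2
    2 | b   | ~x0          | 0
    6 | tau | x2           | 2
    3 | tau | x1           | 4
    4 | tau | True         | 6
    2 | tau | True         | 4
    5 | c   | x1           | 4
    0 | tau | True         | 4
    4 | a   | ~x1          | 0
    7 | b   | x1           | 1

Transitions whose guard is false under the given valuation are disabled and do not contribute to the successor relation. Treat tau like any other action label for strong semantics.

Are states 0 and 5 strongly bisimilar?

Compute ~ classes (split until stable):
  P[0] = {{0,1,2,3,4,5,6,7}}
  P[1] = {{0,7},{1,3},{2},{4},{5},{6}}
  P[2] = {{0},{1,3},{2},{4},{5},{6},{7}}
7 equivalence class(es) (converged in 3)
class of 0: {0}; class of 5: {5}

Answer: NOT BISIMILAR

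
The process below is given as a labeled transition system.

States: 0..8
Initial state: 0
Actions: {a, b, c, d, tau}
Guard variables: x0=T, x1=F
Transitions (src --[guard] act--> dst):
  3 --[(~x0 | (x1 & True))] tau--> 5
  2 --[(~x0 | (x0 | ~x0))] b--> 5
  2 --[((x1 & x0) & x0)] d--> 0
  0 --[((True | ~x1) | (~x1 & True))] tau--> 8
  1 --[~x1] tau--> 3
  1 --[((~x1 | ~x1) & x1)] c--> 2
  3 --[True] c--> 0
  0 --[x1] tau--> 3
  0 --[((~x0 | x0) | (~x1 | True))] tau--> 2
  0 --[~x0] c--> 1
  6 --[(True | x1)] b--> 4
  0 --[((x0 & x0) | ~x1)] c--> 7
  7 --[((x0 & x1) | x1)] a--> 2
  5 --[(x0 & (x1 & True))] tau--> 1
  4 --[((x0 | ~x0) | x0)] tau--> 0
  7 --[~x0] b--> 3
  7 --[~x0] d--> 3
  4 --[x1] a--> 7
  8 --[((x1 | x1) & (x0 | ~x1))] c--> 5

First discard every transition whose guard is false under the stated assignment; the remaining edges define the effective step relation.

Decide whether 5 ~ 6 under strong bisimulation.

Bisimulation quotient by refinement:
  P[0] = {{0,1,2,3,4,5,6,7,8}}
  P[1] = {{0},{1,4},{2,6},{3},{5,7,8}}
  P[2] = {{0},{1},{2},{3},{4},{5,7,8},{6}}
7 equivalence class(es) (converged in 3)
5∈{5,7,8}, 6∈{6}

Answer: NOT BISIMILAR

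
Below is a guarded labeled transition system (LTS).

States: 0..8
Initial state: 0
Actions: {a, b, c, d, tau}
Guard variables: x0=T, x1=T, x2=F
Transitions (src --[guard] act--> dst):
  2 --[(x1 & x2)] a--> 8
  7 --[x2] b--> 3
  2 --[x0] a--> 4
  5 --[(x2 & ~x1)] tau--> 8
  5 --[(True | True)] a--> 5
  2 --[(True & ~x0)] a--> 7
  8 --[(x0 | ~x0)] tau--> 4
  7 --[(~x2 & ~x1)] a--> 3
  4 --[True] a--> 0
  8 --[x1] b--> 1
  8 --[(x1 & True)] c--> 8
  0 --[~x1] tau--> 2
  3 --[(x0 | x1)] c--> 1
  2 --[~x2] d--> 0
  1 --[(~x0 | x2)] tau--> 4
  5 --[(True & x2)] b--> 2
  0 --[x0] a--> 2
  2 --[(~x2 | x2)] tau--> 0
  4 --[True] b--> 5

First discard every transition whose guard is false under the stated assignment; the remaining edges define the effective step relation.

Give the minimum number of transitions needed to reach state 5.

Answer: 3

Working:
Breadth-first toward 5:
  depth 0: {0}
  depth 1: {2}
  depth 2: {4}
  depth 3: {5}
depth(5)=3, e.g. a·a·b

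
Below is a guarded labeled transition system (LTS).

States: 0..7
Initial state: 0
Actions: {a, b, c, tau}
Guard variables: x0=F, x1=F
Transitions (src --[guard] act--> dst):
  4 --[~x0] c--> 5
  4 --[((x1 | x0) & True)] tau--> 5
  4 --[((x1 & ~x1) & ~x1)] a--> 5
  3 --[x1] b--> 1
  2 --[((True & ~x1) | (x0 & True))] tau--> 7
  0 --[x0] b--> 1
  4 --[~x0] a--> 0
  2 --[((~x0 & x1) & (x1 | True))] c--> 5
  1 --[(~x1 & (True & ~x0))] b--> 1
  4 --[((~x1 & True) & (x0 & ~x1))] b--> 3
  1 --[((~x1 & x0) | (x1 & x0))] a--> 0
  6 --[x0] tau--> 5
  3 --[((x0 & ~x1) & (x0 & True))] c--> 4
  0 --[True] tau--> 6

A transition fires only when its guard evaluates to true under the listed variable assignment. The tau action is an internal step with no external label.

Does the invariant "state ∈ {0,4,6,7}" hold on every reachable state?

Inv-set: {0,4,6,7}
Reachable = {0,6}
  0: ok
  6: ok

Answer: INVARIANT HOLDS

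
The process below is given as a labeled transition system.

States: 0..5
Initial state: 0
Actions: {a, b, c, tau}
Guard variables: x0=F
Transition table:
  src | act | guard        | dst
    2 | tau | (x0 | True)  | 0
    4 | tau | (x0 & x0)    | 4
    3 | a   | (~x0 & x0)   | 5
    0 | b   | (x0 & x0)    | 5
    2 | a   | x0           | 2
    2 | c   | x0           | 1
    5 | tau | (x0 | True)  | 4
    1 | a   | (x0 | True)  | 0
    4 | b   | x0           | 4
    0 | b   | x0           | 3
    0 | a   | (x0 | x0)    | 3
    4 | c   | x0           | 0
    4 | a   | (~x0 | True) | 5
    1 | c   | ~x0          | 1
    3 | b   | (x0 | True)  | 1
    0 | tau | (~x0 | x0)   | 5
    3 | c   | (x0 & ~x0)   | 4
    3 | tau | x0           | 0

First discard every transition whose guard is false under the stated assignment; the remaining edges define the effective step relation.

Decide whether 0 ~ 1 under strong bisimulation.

Answer: NOT BISIMILAR

Working:
Compute ~ classes (split until stable):
  P[0] = {{0,1,2,3,4,5}}
  P[1] = {{0,2,5},{1},{3},{4}}
  P[2] = {{0,2},{1},{3},{4},{5}}
  P[3] = {{0},{1},{2},{3},{4},{5}}
stable after 4 split(s): 6 block(s)
[0]={0}  [1]={1}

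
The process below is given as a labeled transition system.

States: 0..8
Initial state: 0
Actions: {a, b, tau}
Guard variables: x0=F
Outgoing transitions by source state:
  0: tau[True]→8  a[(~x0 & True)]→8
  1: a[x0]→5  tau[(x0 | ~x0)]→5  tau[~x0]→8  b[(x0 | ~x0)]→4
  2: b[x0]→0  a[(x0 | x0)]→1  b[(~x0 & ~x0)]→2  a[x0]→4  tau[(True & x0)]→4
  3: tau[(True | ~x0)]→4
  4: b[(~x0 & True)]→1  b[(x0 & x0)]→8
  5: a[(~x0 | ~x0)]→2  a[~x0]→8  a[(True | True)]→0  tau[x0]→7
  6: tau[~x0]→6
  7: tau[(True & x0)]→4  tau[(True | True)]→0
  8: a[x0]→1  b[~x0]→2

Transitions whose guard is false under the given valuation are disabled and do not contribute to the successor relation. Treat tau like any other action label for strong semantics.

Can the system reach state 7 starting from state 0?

Answer: UNREACHABLE

Working:
After dropping false guards: 14 live edges.
L0 = {0}
L1 = {8}  total {0,8}
L2 = {2}  total {0,2,8}
Reachable = {0,2,8}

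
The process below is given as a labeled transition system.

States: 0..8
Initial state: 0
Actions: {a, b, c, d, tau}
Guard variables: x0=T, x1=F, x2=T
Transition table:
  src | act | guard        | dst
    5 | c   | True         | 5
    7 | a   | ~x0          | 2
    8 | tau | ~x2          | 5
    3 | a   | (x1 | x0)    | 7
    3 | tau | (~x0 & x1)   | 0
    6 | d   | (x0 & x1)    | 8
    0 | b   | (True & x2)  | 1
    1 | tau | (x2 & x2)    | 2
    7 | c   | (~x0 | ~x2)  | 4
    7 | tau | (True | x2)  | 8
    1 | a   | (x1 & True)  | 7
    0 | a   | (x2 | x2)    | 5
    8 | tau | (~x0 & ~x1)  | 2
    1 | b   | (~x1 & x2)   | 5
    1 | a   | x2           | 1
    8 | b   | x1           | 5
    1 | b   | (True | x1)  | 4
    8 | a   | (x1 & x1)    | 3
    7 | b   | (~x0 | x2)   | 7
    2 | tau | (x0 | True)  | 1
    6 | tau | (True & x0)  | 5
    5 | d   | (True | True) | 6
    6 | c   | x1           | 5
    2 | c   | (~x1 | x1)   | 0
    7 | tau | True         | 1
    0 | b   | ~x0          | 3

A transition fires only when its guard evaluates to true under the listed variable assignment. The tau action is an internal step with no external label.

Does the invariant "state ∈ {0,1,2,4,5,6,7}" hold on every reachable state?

Inv-set: {0,1,2,4,5,6,7}
R = {0,1,2,4,5,6}
  0: safe
  1: safe
  2: safe
  4: safe
  5: safe
  6: safe

Answer: INVARIANT HOLDS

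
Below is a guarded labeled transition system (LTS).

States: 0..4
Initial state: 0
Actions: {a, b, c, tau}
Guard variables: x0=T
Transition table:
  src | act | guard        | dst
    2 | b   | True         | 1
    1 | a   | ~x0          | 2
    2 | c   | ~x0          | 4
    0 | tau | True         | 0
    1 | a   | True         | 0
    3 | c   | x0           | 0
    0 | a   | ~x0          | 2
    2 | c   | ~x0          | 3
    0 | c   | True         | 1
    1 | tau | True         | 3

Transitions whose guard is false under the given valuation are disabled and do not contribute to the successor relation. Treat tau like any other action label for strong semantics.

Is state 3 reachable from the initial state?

6 transition(s) survive guard evaluation.
L0 = {0}
L1 = {1}  now seen {0,1}
L2 = {3}  now seen {0,1,3}
Reachable = {0,1,3}
Path to 3: c·tau

Answer: REACHABLE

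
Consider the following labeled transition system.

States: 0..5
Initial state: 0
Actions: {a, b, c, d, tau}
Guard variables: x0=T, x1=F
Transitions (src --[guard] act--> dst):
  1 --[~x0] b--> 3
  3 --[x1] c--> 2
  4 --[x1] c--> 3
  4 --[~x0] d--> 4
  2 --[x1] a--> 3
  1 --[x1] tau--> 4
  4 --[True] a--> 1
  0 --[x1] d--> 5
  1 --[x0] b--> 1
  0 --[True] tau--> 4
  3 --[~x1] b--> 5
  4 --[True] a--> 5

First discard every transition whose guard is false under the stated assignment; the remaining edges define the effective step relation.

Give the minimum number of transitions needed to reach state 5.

Answer: 2

Trace:
BFS to 5:
  Layer 0: {0}
  Layer 1: {4}
  Layer 2: {1,5}
first hit 5 at d=2 via tau·a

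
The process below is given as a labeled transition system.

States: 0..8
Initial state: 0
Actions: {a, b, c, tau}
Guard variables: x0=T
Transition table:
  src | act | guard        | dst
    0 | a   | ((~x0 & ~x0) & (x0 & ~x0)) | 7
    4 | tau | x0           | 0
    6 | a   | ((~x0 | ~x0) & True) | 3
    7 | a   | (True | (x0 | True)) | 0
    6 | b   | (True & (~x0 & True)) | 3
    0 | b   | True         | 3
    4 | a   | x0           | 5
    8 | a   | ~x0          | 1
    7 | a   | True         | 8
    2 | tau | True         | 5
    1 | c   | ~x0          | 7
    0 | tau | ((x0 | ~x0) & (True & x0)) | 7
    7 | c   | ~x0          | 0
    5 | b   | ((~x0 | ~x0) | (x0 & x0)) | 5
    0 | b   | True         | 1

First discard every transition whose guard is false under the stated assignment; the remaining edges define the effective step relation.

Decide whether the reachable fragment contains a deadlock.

Reachable = {0,1,3,7,8}
  0: b→1  b→3  tau→7  [3 out]
  1: ∅  [deadlock]
  3: ∅  [deadlock]
  7: a→0  a→8  [2 out]
  8: ∅  [deadlock]
Path to 1: b

Answer: DEADLOCK at state 1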